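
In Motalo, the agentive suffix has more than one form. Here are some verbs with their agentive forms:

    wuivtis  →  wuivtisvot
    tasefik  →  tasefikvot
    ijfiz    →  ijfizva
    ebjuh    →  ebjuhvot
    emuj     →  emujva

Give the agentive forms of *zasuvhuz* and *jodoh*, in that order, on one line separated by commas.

The suffix is conditioned by the final consonant: -vot when the stem ends in a voiceless consonant (*wuivtis*, *tasefik*, *ebjuh*); -va when the stem ends in a voiced consonant (*ijfiz*, *emuj*).
The final consonant of *zasuvhuz* is /z/, which is voiced, so the suffix is -va, giving *zasuvhuzva*.
*jodoh*: final consonant = /h/, voiceless → -vot → *jodohvot*.

zasuvhuzva, jodohvot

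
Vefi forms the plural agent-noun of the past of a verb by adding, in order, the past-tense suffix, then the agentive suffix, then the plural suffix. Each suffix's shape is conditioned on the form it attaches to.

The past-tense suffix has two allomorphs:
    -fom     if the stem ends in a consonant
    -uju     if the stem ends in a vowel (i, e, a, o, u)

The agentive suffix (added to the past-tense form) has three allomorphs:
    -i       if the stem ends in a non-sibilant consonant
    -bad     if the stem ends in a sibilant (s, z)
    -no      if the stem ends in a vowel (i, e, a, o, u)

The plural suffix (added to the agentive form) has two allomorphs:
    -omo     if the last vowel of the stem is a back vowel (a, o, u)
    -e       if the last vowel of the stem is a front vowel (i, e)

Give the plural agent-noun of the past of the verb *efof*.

Since the final sound of *efof* is /f/ (a consonant), it takes -fom, giving *efoffom*.
The past-tense form *efoffom*: final sound = /m/, a non-sibilant consonant → -i → *efoffomi*.
The agentive form *efoffomi* — last vowel /i/ (a front vowel) → -e → *efoffomie*.

efoffomie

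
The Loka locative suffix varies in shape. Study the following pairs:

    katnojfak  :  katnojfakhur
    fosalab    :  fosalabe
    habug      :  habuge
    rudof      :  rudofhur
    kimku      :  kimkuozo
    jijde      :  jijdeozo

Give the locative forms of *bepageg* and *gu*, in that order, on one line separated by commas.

bepagege, guozo

Looking at the final sound of each stem: -hur when the stem ends in a voiceless consonant (*katnojfak*, *rudof*); -e when the stem ends in a voiced consonant (*fosalab*, *habug*); -ozo when the stem ends in a vowel (*kimku*, *jijde*).
Since the final sound of *bepageg* is /g/ (a voiced consonant), it takes -e, giving *bepagege*.
The final sound of *gu* is /u/, which is a vowel, so the suffix is -ozo, giving *guozo*.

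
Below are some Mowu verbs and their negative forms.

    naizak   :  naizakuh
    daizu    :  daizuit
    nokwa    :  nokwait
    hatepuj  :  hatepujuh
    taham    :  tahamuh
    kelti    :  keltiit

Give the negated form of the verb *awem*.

The alternation tracks the final sound of the stem — -uh when the stem ends in a consonant (*naizak*, *hatepuj*, *taham*); -it when the stem ends in a vowel (*daizu*, *nokwa*, *kelti*).
Since the final sound of *awem* is /m/ (a consonant), it takes -uh, giving *awemuh*.

awemuh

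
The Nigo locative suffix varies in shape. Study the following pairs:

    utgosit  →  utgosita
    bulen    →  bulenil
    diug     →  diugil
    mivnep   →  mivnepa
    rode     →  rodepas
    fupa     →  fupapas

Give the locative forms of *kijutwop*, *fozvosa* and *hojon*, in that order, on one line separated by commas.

The pattern is voicing of the final sound: -a when the stem ends in a voiceless consonant (*utgosit*, *mivnep*); -il when the stem ends in a voiced consonant (*bulen*, *diug*); -pas when the stem ends in a vowel (*rode*, *fupa*).
*kijutwop*: final sound = /p/, a voiceless consonant → -a → *kijutwopa*.
The final sound of *fozvosa* is /a/, which is a vowel, so the suffix is -pas, giving *fozvosapas*.
*hojon* — final sound /n/ (a voiced consonant) → -il → *hojonil*.

kijutwopa, fozvosapas, hojonil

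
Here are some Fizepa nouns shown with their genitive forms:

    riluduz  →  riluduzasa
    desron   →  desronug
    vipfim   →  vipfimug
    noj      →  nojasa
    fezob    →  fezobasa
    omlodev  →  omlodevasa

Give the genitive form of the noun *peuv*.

peuvasa

The pattern is nasality of the final consonant: -ug when the stem ends in a nasal (*desron*, *vipfim*); -asa when the stem ends in a non-nasal consonant (*riluduz*, *noj*, *fezob*, *omlodev*).
*peuv* — final consonant /v/ (non-nasal) → -asa → *peuvasa*.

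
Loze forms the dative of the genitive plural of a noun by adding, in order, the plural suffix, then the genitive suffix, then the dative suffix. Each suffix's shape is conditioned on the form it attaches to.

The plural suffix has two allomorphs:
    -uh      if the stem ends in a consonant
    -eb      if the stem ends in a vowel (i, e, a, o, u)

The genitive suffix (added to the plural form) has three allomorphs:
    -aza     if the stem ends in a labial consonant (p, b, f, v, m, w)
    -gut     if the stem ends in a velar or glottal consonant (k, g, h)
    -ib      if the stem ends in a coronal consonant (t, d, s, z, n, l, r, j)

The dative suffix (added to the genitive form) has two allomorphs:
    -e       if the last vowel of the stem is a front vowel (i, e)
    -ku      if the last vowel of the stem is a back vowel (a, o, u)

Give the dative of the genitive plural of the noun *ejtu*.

*ejtu*: final sound = /u/, a vowel → -eb → *ejtueb*.
Since the final consonant of the plural form *ejtueb* is /b/ (labial), it takes -aza, giving *ejtuebaza*.
The genitive form *ejtuebaza*: last vowel = /a/, a back vowel → -ku → *ejtuebazaku*.

ejtuebazaku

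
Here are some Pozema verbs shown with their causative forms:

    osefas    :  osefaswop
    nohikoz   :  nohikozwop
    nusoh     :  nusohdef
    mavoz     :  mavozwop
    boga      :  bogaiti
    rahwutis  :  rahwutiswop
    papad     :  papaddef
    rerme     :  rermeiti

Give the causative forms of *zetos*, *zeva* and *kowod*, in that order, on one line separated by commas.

zetoswop, zevaiti, kowoddef

Looking at the final sound of each stem: -wop when the stem ends in a sibilant (*osefas*, *nohikoz*, *mavoz*, *rahwutis*); -def when the stem ends in a non-sibilant consonant (*nusoh*, *papad*); -iti when the stem ends in a vowel (*boga*, *rerme*).
The final sound of *zetos* is /s/, which is a sibilant, so the suffix is -wop, giving *zetoswop*.
*zeva*: final sound = /a/, a vowel → -iti → *zevaiti*.
Since the final sound of *kowod* is /d/ (a non-sibilant consonant), it takes -def, giving *kowoddef*.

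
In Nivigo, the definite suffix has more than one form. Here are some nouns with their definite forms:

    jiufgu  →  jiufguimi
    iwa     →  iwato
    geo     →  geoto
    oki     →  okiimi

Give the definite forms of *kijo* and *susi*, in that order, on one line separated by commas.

kijoto, susiimi

The pattern is height harmony: -imi when the last vowel of the stem is a high vowel (*jiufgu*, *oki*); -to when the last vowel of the stem is a non-high vowel (*iwa*, *geo*).
*kijo*: last vowel = /o/, a non-high vowel → -to → *kijoto*.
*susi* — last vowel /i/ (a high vowel) → -imi → *susiimi*.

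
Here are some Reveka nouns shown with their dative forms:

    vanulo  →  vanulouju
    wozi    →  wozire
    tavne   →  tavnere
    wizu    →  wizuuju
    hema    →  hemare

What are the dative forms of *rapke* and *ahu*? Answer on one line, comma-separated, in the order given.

rapkere, ahuuju

Looking at the last vowel of each stem: -uju when the last vowel of the stem is a rounded vowel (*vanulo*, *wizu*); -re when the last vowel of the stem is an unrounded vowel (*wozi*, *tavne*, *hema*).
*rapke* — last vowel /e/ (an unrounded vowel) → -re → *rapkere*.
Since the last vowel of *ahu* is /u/ (a rounded vowel), it takes -uju, giving *ahuuju*.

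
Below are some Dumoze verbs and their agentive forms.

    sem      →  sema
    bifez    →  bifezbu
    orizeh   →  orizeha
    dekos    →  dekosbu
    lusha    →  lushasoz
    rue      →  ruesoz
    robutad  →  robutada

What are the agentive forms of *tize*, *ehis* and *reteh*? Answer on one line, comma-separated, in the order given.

The suffix is conditioned by the final sound: -bu when the stem ends in a sibilant (*bifez*, *dekos*); -a when the stem ends in a non-sibilant consonant (*sem*, *orizeh*, *robutad*); -soz when the stem ends in a vowel (*lusha*, *rue*).
*tize*: final sound = /e/, a vowel → -soz → *tizesoz*.
The final sound of *ehis* is /s/, which is a sibilant, so the suffix is -bu, giving *ehisbu*.
*reteh*: final sound = /h/, a non-sibilant consonant → -a → *reteha*.

tizesoz, ehisbu, reteha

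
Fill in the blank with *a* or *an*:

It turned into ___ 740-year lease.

The indefinite article is chosen by the initial *sound* of the following word, not its spelling.
The number *740* is spoken "seven hundred …", beginning with /ˈsɛvən/ — a consonant sound.
So the article is *a*: It turned into a 740-year lease.

a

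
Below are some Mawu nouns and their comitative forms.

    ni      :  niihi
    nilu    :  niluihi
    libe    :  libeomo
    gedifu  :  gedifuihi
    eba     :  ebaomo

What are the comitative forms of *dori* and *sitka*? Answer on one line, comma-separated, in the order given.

The alternation tracks the last vowel of the stem — -ihi when the last vowel of the stem is a high vowel (*ni*, *nilu*, *gedifu*); -omo when the last vowel of the stem is a non-high vowel (*libe*, *eba*).
Since the last vowel of *dori* is /i/ (a high vowel), it takes -ihi, giving *doriihi*.
The last vowel of *sitka* is /a/, which is a non-high vowel, so the suffix is -omo, giving *sitkaomo*.

doriihi, sitkaomo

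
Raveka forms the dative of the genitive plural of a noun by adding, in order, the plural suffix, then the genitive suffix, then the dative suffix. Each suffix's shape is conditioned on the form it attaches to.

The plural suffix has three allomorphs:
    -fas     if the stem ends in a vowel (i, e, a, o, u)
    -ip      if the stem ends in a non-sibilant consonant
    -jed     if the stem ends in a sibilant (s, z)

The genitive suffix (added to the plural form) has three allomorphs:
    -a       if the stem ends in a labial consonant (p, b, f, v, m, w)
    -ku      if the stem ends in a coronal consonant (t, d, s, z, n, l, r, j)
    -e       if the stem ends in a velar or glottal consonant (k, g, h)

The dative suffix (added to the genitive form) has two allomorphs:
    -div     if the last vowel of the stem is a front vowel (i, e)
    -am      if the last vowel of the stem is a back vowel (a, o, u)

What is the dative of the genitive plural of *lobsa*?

*lobsa* — final sound /a/ (a vowel) → -fas → *lobsafas*.
The final consonant of the plural form *lobsafas* is /s/, which is coronal, so the genitive suffix is -ku, giving *lobsafasku*.
The genitive form *lobsafasku*: last vowel = /u/, a back vowel → -am → *lobsafaskuam*.

lobsafaskuam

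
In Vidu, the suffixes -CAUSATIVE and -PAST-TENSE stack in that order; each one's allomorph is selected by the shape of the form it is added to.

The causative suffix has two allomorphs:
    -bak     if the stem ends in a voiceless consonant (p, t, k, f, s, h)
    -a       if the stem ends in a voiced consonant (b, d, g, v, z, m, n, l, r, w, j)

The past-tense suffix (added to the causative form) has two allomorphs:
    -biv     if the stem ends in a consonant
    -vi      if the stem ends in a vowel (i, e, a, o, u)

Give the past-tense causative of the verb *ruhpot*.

ruhpotbakbiv

The final consonant of *ruhpot* is /t/, which is voiceless, so the causative suffix is -bak, giving *ruhpotbak*.
The final sound of the causative form *ruhpotbak* is /k/, which is a consonant, so the past-tense suffix is -biv, giving *ruhpotbakbiv*.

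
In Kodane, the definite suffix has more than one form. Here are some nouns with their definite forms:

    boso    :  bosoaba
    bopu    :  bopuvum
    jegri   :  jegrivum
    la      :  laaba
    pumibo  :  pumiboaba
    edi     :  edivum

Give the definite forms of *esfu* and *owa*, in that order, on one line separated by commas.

esfuvum, owaaba

Looking at the last vowel of each stem: -vum when the last vowel of the stem is a high vowel (*bopu*, *jegri*, *edi*); -aba when the last vowel of the stem is a non-high vowel (*boso*, *la*, *pumibo*).
*esfu*: last vowel = /u/, a high vowel → -vum → *esfuvum*.
The last vowel of *owa* is /a/, which is a non-high vowel, so the suffix is -aba, giving *owaaba*.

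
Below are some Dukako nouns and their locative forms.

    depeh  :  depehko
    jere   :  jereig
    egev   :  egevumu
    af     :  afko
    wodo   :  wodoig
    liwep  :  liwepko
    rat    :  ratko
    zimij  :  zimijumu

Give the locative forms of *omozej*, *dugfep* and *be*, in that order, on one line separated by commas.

The suffix is conditioned by the final sound: -ko when the stem ends in a voiceless consonant (*depeh*, *af*, *liwep*, *rat*); -umu when the stem ends in a voiced consonant (*egev*, *zimij*); -ig when the stem ends in a vowel (*jere*, *wodo*).
The final sound of *omozej* is /j/, which is a voiced consonant, so the suffix is -umu, giving *omozejumu*.
The final sound of *dugfep* is /p/, which is a voiceless consonant, so the suffix is -ko, giving *dugfepko*.
Since the final sound of *be* is /e/ (a vowel), it takes -ig, giving *beig*.

omozejumu, dugfepko, beig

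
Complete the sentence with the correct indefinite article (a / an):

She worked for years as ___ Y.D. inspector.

The indefinite article is chosen by the initial *sound* of the following word, not its spelling.
The initialism *Y.D.* is read letter by letter; the first letter, Y, is pronounced /waɪ/, which begins with a consonant sound.
So the article is *a*: She worked for years as a Y.D. inspector.

a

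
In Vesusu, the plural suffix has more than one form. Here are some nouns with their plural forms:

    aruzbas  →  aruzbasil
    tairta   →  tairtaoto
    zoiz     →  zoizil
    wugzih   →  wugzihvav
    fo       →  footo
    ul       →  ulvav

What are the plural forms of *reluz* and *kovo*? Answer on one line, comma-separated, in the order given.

reluzil, kovooto

The alternation tracks the final sound of the stem — -il when the stem ends in a sibilant (*aruzbas*, *zoiz*); -vav when the stem ends in a non-sibilant consonant (*wugzih*, *ul*); -oto when the stem ends in a vowel (*tairta*, *fo*).
*reluz*: final sound = /z/, a sibilant → -il → *reluzil*.
The final sound of *kovo* is /o/, which is a vowel, so the suffix is -oto, giving *kovooto*.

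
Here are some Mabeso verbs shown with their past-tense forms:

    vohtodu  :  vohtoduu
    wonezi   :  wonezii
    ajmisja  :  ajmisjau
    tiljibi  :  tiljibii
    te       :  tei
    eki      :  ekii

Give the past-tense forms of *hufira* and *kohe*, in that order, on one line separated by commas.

hufirau, kohei

The pattern is front/back vowel harmony: -i when the last vowel of the stem is a front vowel (*wonezi*, *tiljibi*, *te*, *eki*); -u when the last vowel of the stem is a back vowel (*vohtodu*, *ajmisja*).
*hufira*: last vowel = /a/, a back vowel → -u → *hufirau*.
*kohe* — last vowel /e/ (a front vowel) → -i → *kohei*.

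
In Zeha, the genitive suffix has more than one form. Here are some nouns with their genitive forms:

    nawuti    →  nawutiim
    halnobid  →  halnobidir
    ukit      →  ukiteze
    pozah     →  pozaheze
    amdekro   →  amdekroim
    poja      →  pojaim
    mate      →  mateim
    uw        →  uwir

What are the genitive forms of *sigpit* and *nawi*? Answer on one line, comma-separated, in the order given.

sigpiteze, nawiim

The suffix is conditioned by the final sound: -eze when the stem ends in a voiceless consonant (*ukit*, *pozah*); -ir when the stem ends in a voiced consonant (*halnobid*, *uw*); -im when the stem ends in a vowel (*nawuti*, *amdekro*, *poja*, *mate*).
Since the final sound of *sigpit* is /t/ (a voiceless consonant), it takes -eze, giving *sigpiteze*.
*nawi* — final sound /i/ (a vowel) → -im → *nawiim*.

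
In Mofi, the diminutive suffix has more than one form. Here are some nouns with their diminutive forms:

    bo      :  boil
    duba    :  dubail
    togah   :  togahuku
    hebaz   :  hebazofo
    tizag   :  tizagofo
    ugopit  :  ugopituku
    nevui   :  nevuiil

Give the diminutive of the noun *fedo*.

fedoil

The alternation tracks the final sound of the stem — -uku when the stem ends in a voiceless consonant (*togah*, *ugopit*); -ofo when the stem ends in a voiced consonant (*hebaz*, *tizag*); -il when the stem ends in a vowel (*bo*, *duba*, *nevui*).
The final sound of *fedo* is /o/, which is a vowel, so the suffix is -il, giving *fedoil*.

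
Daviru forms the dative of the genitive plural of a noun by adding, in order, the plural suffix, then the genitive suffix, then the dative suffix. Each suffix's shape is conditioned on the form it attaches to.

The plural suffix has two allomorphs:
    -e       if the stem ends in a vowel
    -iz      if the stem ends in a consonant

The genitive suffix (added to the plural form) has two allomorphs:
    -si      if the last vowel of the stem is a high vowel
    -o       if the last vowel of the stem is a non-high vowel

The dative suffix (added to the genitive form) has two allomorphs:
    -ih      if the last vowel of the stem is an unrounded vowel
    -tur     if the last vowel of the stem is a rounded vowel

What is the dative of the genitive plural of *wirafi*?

*wirafi* — final sound /i/ (a vowel) → -e → *wirafie*.
The last vowel of the plural form *wirafie* is /e/, which is a non-high vowel, so the genitive suffix is -o, giving *wirafieo*.
The genitive form *wirafieo* — last vowel /o/ (a rounded vowel) → -tur → *wirafieotur*.

wirafieotur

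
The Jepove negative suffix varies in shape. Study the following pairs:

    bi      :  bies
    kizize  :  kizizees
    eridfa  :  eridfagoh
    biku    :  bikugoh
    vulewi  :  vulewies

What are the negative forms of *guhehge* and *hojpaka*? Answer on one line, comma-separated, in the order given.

Looking at the last vowel of each stem: -es when the last vowel of the stem is a front vowel (*bi*, *kizize*, *vulewi*); -goh when the last vowel of the stem is a back vowel (*eridfa*, *biku*).
Since the last vowel of *guhehge* is /e/ (a front vowel), it takes -es, giving *guhehgees*.
*hojpaka* — last vowel /a/ (a back vowel) → -goh → *hojpakagoh*.

guhehgees, hojpakagoh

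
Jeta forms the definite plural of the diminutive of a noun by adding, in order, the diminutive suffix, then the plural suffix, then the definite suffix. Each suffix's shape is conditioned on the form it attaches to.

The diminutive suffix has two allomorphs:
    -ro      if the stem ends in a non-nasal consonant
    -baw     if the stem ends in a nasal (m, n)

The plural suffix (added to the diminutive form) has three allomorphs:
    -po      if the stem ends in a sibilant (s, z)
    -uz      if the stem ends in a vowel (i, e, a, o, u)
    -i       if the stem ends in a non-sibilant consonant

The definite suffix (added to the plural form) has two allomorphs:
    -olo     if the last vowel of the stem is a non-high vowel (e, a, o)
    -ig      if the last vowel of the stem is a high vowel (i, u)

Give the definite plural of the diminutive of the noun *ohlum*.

*ohlum*: final consonant = /m/, a nasal → -baw → *ohlumbaw*.
The diminutive form *ohlumbaw*: final sound = /w/, a non-sibilant consonant → -i → *ohlumbawi*.
The plural form *ohlumbawi*: last vowel = /i/, a high vowel → -ig → *ohlumbawiig*.

ohlumbawiig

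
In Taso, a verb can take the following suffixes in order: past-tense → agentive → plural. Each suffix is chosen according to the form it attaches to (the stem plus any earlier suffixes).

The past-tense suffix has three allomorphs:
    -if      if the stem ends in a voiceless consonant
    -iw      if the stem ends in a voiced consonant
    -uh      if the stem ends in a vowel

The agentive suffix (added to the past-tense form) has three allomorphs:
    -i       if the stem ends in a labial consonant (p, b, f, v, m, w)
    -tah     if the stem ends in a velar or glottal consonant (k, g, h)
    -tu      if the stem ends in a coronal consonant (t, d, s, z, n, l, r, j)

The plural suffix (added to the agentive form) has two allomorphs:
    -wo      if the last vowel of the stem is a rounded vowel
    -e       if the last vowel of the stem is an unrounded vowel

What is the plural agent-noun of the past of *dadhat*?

*dadhat* — final sound /t/ (a voiceless consonant) → -if → *dadhatif*.
The past-tense form *dadhatif* — final consonant /f/ (labial) → -i → *dadhatifi*.
The last vowel of the agentive form *dadhatifi* is /i/, which is an unrounded vowel, so the plural suffix is -e, giving *dadhatifie*.

dadhatifie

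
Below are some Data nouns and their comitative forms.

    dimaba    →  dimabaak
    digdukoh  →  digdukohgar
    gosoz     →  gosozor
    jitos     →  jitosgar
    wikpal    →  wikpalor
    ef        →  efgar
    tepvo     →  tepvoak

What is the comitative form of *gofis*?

gofisgar

Looking at the final sound of each stem: -gar when the stem ends in a voiceless consonant (*digdukoh*, *jitos*, *ef*); -or when the stem ends in a voiced consonant (*gosoz*, *wikpal*); -ak when the stem ends in a vowel (*dimaba*, *tepvo*).
The final sound of *gofis* is /s/, which is a voiceless consonant, so the suffix is -gar, giving *gofisgar*.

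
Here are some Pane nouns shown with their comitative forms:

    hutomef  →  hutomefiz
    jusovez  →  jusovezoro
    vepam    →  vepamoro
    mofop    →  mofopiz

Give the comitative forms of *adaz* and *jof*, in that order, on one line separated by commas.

Looking at the final consonant of each stem: -iz when the stem ends in a voiceless consonant (*hutomef*, *mofop*); -oro when the stem ends in a voiced consonant (*jusovez*, *vepam*).
*adaz*: final consonant = /z/, voiced → -oro → *adazoro*.
Since the final consonant of *jof* is /f/ (voiceless), it takes -iz, giving *jofiz*.

adazoro, jofiz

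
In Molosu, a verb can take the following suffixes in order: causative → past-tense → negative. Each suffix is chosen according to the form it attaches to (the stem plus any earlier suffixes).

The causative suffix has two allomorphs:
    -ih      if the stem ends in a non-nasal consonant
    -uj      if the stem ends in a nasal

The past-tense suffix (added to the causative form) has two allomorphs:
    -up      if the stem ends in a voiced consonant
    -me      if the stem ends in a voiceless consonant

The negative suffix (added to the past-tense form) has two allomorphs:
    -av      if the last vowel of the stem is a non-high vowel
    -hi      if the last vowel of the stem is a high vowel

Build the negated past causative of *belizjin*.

belizjinujuphi

*belizjin* — final consonant /n/ (a nasal) → -uj → *belizjinuj*.
The final consonant of the causative form *belizjinuj* is /j/, which is voiced, so the past-tense suffix is -up, giving *belizjinujup*.
The past-tense form *belizjinujup*: last vowel = /u/, a high vowel → -hi → *belizjinujuphi*.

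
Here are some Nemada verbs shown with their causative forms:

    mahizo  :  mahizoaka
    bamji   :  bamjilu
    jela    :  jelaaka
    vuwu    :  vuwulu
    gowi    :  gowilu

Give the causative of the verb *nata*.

The pattern is height harmony: -lu when the last vowel of the stem is a high vowel (*bamji*, *vuwu*, *gowi*); -aka when the last vowel of the stem is a non-high vowel (*mahizo*, *jela*).
*nata* — last vowel /a/ (a non-high vowel) → -aka → *nataaka*.

nataaka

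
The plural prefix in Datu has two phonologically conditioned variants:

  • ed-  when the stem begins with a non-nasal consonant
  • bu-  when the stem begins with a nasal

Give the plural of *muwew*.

*muwew*: first consonant = /m/, a nasal → bu- → *bumuwew*.

bumuwew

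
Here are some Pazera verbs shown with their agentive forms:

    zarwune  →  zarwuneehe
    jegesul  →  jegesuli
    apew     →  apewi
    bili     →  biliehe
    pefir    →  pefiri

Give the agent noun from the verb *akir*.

akiri

Looking at the final sound of each stem: -i when the stem ends in a consonant (*jegesul*, *apew*, *pefir*); -ehe when the stem ends in a vowel (*zarwune*, *bili*).
*akir*: final sound = /r/, a consonant → -i → *akiri*.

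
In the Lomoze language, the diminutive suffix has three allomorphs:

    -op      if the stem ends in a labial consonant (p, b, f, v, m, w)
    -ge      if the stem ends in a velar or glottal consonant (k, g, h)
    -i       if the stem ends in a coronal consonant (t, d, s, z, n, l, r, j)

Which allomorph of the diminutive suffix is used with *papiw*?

-op

Since the final consonant of *papiw* is /w/ (labial), it takes -op.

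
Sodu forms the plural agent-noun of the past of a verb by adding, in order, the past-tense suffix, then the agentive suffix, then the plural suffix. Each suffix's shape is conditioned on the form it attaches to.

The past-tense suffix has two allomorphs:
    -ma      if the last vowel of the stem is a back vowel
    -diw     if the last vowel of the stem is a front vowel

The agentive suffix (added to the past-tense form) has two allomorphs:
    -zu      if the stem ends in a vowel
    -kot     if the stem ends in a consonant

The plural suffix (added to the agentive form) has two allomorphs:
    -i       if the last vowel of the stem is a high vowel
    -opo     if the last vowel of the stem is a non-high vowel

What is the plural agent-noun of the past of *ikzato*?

*ikzato* — last vowel /o/ (a back vowel) → -ma → *ikzatoma*.
The past-tense form *ikzatoma*: final sound = /a/, a vowel → -zu → *ikzatomazu*.
Since the last vowel of the agentive form *ikzatomazu* is /u/ (a high vowel), it takes -i, giving *ikzatomazui*.

ikzatomazui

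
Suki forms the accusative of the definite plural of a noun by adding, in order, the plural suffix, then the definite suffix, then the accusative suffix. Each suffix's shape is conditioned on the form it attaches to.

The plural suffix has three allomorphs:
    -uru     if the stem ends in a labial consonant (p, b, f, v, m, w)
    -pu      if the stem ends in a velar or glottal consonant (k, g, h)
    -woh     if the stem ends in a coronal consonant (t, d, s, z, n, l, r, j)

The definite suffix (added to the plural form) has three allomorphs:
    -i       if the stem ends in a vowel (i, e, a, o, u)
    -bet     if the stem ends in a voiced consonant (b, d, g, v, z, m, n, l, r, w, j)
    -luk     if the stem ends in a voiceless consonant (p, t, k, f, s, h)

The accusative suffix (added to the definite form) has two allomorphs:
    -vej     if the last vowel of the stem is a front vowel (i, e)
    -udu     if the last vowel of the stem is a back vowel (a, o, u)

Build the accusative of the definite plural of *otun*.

otunwohlukudu

The final consonant of *otun* is /n/, which is coronal, so the plural suffix is -woh, giving *otunwoh*.
The final sound of the plural form *otunwoh* is /h/, which is a voiceless consonant, so the definite suffix is -luk, giving *otunwohluk*.
The definite form *otunwohluk*: last vowel = /u/, a back vowel → -udu → *otunwohlukudu*.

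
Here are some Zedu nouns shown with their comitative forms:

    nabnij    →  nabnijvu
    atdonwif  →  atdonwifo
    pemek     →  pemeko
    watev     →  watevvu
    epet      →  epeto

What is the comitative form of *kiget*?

kigeto

Looking at the final consonant of each stem: -o when the stem ends in a voiceless consonant (*atdonwif*, *pemek*, *epet*); -vu when the stem ends in a voiced consonant (*nabnij*, *watev*).
*kiget*: final consonant = /t/, voiceless → -o → *kigeto*.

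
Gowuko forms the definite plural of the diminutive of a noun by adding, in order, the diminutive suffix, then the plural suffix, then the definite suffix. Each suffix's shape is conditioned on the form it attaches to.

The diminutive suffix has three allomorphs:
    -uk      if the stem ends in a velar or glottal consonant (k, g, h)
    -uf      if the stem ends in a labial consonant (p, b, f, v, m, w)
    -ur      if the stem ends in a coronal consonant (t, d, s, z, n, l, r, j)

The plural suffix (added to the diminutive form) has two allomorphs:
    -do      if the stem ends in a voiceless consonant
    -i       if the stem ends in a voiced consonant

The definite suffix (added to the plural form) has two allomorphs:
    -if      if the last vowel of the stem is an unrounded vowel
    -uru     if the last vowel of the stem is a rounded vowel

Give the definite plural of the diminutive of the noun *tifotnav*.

tifotnavufdouru

*tifotnav*: final consonant = /v/, labial → -uf → *tifotnavuf*.
The diminutive form *tifotnavuf*: final consonant = /f/, voiceless → -do → *tifotnavufdo*.
The last vowel of the plural form *tifotnavufdo* is /o/, which is a rounded vowel, so the definite suffix is -uru, giving *tifotnavufdouru*.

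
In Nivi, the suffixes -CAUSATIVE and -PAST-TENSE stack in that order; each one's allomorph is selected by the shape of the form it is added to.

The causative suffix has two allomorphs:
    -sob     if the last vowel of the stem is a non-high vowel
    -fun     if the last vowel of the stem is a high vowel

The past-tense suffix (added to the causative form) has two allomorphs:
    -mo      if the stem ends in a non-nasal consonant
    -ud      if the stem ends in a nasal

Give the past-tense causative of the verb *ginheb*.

ginhebsobmo

*ginheb* — last vowel /e/ (a non-high vowel) → -sob → *ginhebsob*.
The causative form *ginhebsob* — final consonant /b/ (non-nasal) → -mo → *ginhebsobmo*.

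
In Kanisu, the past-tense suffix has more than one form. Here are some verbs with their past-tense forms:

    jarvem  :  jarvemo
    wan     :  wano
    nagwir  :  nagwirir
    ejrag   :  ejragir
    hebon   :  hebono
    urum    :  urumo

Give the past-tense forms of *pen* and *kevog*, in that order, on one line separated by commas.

peno, kevogir

The alternation tracks the final consonant of the stem — -o when the stem ends in a nasal (*jarvem*, *wan*, *hebon*, *urum*); -ir when the stem ends in a non-nasal consonant (*nagwir*, *ejrag*).
*pen* — final consonant /n/ (a nasal) → -o → *peno*.
*kevog*: final consonant = /g/, non-nasal → -ir → *kevogir*.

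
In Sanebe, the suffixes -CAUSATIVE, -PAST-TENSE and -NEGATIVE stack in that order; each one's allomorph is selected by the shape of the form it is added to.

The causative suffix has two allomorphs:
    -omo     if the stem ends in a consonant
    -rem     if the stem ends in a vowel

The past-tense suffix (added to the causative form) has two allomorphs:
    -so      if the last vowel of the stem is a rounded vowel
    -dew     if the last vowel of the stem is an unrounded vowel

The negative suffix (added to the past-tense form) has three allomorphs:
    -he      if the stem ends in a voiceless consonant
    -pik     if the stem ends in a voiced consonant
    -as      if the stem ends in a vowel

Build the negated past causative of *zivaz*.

The final sound of *zivaz* is /z/, which is a consonant, so the causative suffix is -omo, giving *zivazomo*.
The causative form *zivazomo*: last vowel = /o/, a rounded vowel → -so → *zivazomoso*.
The past-tense form *zivazomoso*: final sound = /o/, a vowel → -as → *zivazomosoas*.

zivazomosoas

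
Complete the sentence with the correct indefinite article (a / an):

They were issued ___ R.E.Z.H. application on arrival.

an

The indefinite article is chosen by the initial *sound* of the following word, not its spelling.
The initialism *R.E.Z.H.* is read letter by letter; the first letter, R, is pronounced /ɑr/, which begins with a vowel sound.
So the article is *an*: They were issued an R.E.Z.H. application on arrival.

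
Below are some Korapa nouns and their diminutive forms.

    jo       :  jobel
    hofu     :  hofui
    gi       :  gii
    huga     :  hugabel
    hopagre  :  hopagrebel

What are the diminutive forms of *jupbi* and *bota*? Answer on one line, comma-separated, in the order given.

The alternation tracks the last vowel of the stem — -i when the last vowel of the stem is a high vowel (*hofu*, *gi*); -bel when the last vowel of the stem is a non-high vowel (*jo*, *huga*, *hopagre*).
The last vowel of *jupbi* is /i/, which is a high vowel, so the suffix is -i, giving *jupbii*.
Since the last vowel of *bota* is /a/ (a non-high vowel), it takes -bel, giving *botabel*.

jupbii, botabel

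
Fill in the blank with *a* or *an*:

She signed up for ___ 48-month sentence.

a

The indefinite article is chosen by the initial *sound* of the following word, not its spelling.
The number *48* is spoken "forty-…", beginning with /ˈfɔrti/ — a consonant sound.
So the article is *a*: She signed up for a 48-month sentence.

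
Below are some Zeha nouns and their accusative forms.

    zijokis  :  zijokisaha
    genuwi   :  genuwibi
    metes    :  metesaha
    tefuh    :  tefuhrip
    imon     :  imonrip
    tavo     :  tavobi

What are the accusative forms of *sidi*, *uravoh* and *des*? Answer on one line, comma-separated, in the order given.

sidibi, uravohrip, desaha

The pattern is sibilance of the final sound: -aha when the stem ends in a sibilant (*zijokis*, *metes*); -rip when the stem ends in a non-sibilant consonant (*tefuh*, *imon*); -bi when the stem ends in a vowel (*genuwi*, *tavo*).
*sidi* — final sound /i/ (a vowel) → -bi → *sidibi*.
The final sound of *uravoh* is /h/, which is a non-sibilant consonant, so the suffix is -rip, giving *uravohrip*.
*des* — final sound /s/ (a sibilant) → -aha → *desaha*.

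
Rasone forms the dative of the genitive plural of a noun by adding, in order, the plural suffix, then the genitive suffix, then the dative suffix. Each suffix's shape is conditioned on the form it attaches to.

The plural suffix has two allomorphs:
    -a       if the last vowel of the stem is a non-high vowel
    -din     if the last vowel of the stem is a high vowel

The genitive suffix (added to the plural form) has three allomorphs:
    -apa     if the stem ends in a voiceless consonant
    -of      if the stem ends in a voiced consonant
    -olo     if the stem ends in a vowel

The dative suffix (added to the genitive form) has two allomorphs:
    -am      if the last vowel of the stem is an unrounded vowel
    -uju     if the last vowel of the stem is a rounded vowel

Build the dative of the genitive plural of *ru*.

*ru* — last vowel /u/ (a high vowel) → -din → *rudin*.
Since the final sound of the plural form *rudin* is /n/ (a voiced consonant), it takes -of, giving *rudinof*.
The genitive form *rudinof*: last vowel = /o/, a rounded vowel → -uju → *rudinofuju*.

rudinofuju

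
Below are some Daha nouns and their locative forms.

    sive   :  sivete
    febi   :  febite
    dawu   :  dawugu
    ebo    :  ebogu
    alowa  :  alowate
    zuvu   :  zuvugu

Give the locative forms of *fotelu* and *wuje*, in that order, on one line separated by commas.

fotelugu, wujete

Looking at the last vowel of each stem: -gu when the last vowel of the stem is a rounded vowel (*dawu*, *ebo*, *zuvu*); -te when the last vowel of the stem is an unrounded vowel (*sive*, *febi*, *alowa*).
Since the last vowel of *fotelu* is /u/ (a rounded vowel), it takes -gu, giving *fotelugu*.
*wuje*: last vowel = /e/, an unrounded vowel → -te → *wujete*.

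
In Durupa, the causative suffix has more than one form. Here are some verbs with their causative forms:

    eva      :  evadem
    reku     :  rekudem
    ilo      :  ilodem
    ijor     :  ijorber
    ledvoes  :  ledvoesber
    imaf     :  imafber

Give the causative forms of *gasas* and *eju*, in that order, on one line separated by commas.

gasasber, ejudem

The alternation tracks the final sound of the stem — -ber when the stem ends in a consonant (*ijor*, *ledvoes*, *imaf*); -dem when the stem ends in a vowel (*eva*, *reku*, *ilo*).
The final sound of *gasas* is /s/, which is a consonant, so the suffix is -ber, giving *gasasber*.
The final sound of *eju* is /u/, which is a vowel, so the suffix is -dem, giving *ejudem*.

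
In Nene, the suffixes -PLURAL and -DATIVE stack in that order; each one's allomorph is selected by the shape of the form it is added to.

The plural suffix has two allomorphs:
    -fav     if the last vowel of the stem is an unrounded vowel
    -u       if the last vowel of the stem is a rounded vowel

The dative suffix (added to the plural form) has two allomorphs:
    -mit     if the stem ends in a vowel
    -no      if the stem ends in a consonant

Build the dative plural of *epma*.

epmafavno

*epma*: last vowel = /a/, an unrounded vowel → -fav → *epmafav*.
The plural form *epmafav*: final sound = /v/, a consonant → -no → *epmafavno*.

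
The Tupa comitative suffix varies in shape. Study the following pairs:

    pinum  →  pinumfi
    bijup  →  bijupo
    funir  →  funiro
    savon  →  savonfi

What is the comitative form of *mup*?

mupo

The suffix is conditioned by the final consonant: -fi when the stem ends in a nasal (*pinum*, *savon*); -o when the stem ends in a non-nasal consonant (*bijup*, *funir*).
The final consonant of *mup* is /p/, which is non-nasal, so the suffix is -o, giving *mupo*.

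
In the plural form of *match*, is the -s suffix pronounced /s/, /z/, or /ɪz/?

/ɪz/

The stem *match* ends in a sibilant (/s, z, ʃ, ʒ, tʃ, dʒ/).
The plural suffix surfaces as /ɪz/ after sibilants, /s/ after other voiceless consonants, and /z/ after other voiced sounds.
So the plural -s on *match* is pronounced /ɪz/.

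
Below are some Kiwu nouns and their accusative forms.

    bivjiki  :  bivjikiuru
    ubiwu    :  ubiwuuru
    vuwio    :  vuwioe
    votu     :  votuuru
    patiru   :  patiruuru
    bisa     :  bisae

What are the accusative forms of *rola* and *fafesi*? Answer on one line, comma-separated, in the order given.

rolae, fafesiuru

The alternation tracks the last vowel of the stem — -uru when the last vowel of the stem is a high vowel (*bivjiki*, *ubiwu*, *votu*, *patiru*); -e when the last vowel of the stem is a non-high vowel (*vuwio*, *bisa*).
The last vowel of *rola* is /a/, which is a non-high vowel, so the suffix is -e, giving *rolae*.
*fafesi* — last vowel /i/ (a high vowel) → -uru → *fafesiuru*.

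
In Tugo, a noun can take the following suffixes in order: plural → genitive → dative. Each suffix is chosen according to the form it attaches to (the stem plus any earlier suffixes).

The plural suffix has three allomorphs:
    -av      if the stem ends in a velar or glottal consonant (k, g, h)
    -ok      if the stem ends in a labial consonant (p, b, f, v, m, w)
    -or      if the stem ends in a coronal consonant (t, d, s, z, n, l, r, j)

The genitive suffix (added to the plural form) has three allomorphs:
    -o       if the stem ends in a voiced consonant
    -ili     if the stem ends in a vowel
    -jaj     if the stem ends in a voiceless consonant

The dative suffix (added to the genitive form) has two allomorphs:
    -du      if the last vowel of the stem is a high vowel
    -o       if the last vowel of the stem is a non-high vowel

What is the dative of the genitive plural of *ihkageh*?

Since the final consonant of *ihkageh* is /h/ (velar/glottal), it takes -av, giving *ihkagehav*.
Since the final sound of the plural form *ihkagehav* is /v/ (a voiced consonant), it takes -o, giving *ihkagehavo*.
The genitive form *ihkagehavo* — last vowel /o/ (a non-high vowel) → -o → *ihkagehavoo*.

ihkagehavoo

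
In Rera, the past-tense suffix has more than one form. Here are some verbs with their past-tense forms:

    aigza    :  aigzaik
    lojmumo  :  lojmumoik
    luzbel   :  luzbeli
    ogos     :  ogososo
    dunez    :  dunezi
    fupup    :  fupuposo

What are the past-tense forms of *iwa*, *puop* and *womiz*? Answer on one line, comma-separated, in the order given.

iwaik, puoposo, womizi

The pattern is voicing of the final sound: -oso when the stem ends in a voiceless consonant (*ogos*, *fupup*); -i when the stem ends in a voiced consonant (*luzbel*, *dunez*); -ik when the stem ends in a vowel (*aigza*, *lojmumo*).
*iwa*: final sound = /a/, a vowel → -ik → *iwaik*.
*puop* — final sound /p/ (a voiceless consonant) → -oso → *puoposo*.
Since the final sound of *womiz* is /z/ (a voiced consonant), it takes -i, giving *womizi*.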